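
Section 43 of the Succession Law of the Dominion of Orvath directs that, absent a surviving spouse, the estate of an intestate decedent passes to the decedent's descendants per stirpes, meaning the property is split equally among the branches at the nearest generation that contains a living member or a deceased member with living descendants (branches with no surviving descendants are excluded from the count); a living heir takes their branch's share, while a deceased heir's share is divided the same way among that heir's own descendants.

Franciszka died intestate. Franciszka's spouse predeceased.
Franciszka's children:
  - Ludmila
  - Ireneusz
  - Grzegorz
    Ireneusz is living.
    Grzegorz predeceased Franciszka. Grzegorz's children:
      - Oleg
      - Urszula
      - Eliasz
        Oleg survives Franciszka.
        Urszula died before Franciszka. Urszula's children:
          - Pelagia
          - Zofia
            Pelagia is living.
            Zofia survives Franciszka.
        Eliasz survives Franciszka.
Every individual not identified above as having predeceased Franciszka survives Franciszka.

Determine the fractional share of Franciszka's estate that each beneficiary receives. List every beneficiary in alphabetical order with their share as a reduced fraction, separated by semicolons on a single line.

Eliasz 1/9; Ireneusz 1/3; Ludmila 1/3; Oleg 1/9; Pelagia 1/18; Zofia 1/18

There is no surviving spouse, so the entire estate passes to Franciszka's descendants per stirpes.
The estate is divided into 3 equal shares of 1/3 among Ludmila, Ireneusz, Grzegorz.
Ludmila is living and takes 1/3.
Ireneusz is living and takes 1/3.
Grzegorz predeceased; the 1/3 allotted to Grzegorz's branch passes to Grzegorz's issue by representation.
The 1/3 is divided into 3 equal shares of 1/9 among Oleg, Urszula, Eliasz.
Oleg is living and takes 1/9.
Urszula predeceased; the 1/9 allotted to Urszula's branch passes to Urszula's issue by representation.
The 1/9 is divided into 2 equal shares of 1/18 among Pelagia, Zofia.
Pelagia is living and takes 1/18.
Zofia is living and takes 1/18.
Eliasz is living and takes 1/9.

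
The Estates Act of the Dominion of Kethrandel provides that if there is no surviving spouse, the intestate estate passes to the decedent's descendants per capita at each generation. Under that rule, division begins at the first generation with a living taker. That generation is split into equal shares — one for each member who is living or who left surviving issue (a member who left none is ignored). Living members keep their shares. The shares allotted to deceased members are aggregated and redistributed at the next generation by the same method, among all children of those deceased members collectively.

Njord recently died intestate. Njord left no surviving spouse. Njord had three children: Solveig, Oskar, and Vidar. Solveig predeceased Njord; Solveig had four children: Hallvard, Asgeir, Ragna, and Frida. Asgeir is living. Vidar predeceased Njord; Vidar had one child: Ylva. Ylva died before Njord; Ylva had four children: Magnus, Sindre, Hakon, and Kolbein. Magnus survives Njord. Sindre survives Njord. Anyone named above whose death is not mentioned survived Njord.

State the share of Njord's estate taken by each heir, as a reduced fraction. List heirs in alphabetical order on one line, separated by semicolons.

There is no surviving spouse, so the entire estate passes to Njord's descendants per capita at each generation.
At generation 1 (Solveig, Oskar, Vidar) there are 3 shares of (1)/3 = 1/3 each.
Living: Oskar — each takes 1/3.
Deceased: Solveig and Vidar. Their combined 2/3 is pooled and carried to generation 2.
At generation 2 (Hallvard, Asgeir, Ragna, Frida, Ylva) there are 5 shares of (2/3)/5 = 2/15 each.
Living: Hallvard, Asgeir, Ragna, and Frida — each takes 2/15.
Deceased: Ylva. That 2/15 share is carried to generation 3.
At generation 3 (Magnus, Sindre, Hakon, Kolbein) there are 4 shares of (2/15)/4 = 1/30 each.
Living: Magnus, Sindre, Hakon, and Kolbein — each takes 1/30.

Asgeir 2/15; Frida 2/15; Hakon 1/30; Hallvard 2/15; Kolbein 1/30; Magnus 1/30; Oskar 1/3; Ragna 2/15; Sindre 1/30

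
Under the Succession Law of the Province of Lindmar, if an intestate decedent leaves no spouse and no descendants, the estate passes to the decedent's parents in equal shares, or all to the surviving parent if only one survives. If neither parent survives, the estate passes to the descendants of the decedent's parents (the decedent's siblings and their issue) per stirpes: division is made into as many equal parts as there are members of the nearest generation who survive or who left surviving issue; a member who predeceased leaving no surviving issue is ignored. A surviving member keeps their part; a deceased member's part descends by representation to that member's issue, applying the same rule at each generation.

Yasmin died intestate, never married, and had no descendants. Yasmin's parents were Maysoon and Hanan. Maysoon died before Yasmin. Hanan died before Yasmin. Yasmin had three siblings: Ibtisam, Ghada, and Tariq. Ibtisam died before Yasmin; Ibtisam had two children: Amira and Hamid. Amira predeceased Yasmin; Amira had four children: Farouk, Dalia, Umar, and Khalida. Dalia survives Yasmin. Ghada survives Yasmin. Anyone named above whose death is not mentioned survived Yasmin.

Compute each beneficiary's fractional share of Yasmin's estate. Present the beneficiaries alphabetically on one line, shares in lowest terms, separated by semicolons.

Neither parent survives and there are no descendants, so the estate passes to Yasmin's siblings and their issue per stirpes.
The estate is divided into 3 equal shares of 1/3 among Ibtisam, Ghada, Tariq.
Ibtisam predeceased; the 1/3 allotted to Ibtisam's branch passes to Ibtisam's issue by representation.
The 1/3 is divided into 2 equal shares of 1/6 among Amira, Hamid.
Amira predeceased; the 1/6 allotted to Amira's branch passes to Amira's issue by representation.
The 1/6 is divided into 4 equal shares of 1/24 among Farouk, Dalia, Umar, Khalida.
Farouk is living and takes 1/24.
Dalia is living and takes 1/24.
Umar is living and takes 1/24.
Khalida is living and takes 1/24.
Hamid is living and takes 1/6.
Ghada is living and takes 1/3.
Tariq is living and takes 1/3.

Dalia 1/24; Farouk 1/24; Ghada 1/3; Hamid 1/6; Khalida 1/24; Tariq 1/3; Umar 1/24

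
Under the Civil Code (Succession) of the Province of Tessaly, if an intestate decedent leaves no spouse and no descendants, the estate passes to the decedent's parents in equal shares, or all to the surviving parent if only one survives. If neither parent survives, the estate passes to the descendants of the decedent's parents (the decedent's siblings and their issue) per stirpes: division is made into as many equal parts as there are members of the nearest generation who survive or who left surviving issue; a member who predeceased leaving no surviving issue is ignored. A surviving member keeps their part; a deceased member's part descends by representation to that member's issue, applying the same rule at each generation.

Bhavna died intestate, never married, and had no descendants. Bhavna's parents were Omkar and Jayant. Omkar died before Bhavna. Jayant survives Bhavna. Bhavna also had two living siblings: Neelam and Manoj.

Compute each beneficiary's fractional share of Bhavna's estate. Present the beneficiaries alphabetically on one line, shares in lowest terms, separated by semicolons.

Only one parent, Jayant, survives, so Jayant takes the entire estate. The siblings take nothing because a surviving parent has priority.

Jayant 1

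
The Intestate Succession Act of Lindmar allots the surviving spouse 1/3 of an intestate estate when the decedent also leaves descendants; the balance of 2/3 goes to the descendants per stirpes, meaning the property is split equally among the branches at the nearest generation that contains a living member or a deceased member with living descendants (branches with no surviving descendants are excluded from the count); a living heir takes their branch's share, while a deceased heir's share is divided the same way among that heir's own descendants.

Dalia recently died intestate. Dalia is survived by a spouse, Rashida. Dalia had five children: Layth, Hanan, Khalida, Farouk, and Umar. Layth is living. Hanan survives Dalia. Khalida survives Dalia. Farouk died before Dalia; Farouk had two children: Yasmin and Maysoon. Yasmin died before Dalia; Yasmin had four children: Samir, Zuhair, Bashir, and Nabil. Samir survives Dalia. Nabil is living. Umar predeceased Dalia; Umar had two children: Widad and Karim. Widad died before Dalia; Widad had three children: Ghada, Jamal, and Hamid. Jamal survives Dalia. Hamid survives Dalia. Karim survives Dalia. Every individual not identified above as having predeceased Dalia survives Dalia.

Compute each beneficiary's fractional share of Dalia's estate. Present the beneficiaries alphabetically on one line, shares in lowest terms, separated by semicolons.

Bashir 1/60; Ghada 1/45; Hamid 1/45; Hanan 2/15; Jamal 1/45; Karim 1/15; Khalida 2/15; Layth 2/15; Maysoon 1/15; Nabil 1/60; Rashida 1/3; Samir 1/60; Zuhair 1/60

Rashida, as surviving spouse, takes 1/3.
The remaining 2/3 passes to Dalia's descendants per stirpes.
The 2/3 is divided into 5 equal shares of 2/15 among Layth, Hanan, Khalida, Farouk, Umar.
Layth is living and takes 2/15.
Hanan is living and takes 2/15.
Khalida is living and takes 2/15.
Farouk predeceased; the 2/15 allotted to Farouk's branch passes to Farouk's issue by representation.
The 2/15 is divided into 2 equal shares of 1/15 among Yasmin, Maysoon.
Yasmin predeceased; the 1/15 allotted to Yasmin's branch passes to Yasmin's issue by representation.
The 1/15 is divided into 4 equal shares of 1/60 among Samir, Zuhair, Bashir, Nabil.
Samir is living and takes 1/60.
Zuhair is living and takes 1/60.
Bashir is living and takes 1/60.
Nabil is living and takes 1/60.
Maysoon is living and takes 1/15.
Umar predeceased; the 2/15 allotted to Umar's branch passes to Umar's issue by representation.
The 2/15 is divided into 2 equal shares of 1/15 among Widad, Karim.
Widad predeceased; the 1/15 allotted to Widad's branch passes to Widad's issue by representation.
The 1/15 is divided into 3 equal shares of 1/45 among Ghada, Jamal, Hamid.
Ghada is living and takes 1/45.
Jamal is living and takes 1/45.
Hamid is living and takes 1/45.
Karim is living and takes 1/15.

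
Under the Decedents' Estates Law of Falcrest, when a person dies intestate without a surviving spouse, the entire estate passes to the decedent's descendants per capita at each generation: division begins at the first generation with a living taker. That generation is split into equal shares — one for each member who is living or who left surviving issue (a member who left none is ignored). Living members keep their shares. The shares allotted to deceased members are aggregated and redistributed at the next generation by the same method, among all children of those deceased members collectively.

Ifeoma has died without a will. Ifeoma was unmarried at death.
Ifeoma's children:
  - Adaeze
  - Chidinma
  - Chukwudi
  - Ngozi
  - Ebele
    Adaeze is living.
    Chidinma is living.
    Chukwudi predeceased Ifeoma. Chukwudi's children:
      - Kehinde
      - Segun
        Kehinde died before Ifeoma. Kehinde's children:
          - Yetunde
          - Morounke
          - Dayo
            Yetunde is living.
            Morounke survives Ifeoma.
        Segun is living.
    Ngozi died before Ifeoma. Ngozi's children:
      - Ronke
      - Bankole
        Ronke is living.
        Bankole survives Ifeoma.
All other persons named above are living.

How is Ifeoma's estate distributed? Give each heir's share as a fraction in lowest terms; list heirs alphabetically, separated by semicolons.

There is no surviving spouse, so the entire estate passes to Ifeoma's descendants per capita at each generation.
At generation 1 (Adaeze, Chidinma, Chukwudi, Ngozi, Ebele) there are 5 shares of (1)/5 = 1/5 each.
Living: Adaeze, Chidinma, and Ebele — each takes 1/5.
Deceased: Chukwudi and Ngozi. Their combined 2/5 is pooled and carried to generation 2.
At generation 2 (Kehinde, Segun, Ronke, Bankole) there are 4 shares of (2/5)/4 = 1/10 each.
Living: Segun, Ronke, and Bankole — each takes 1/10.
Deceased: Kehinde. That 1/10 share is carried to generation 3.
At generation 3 (Yetunde, Morounke, Dayo) there are 3 shares of (1/10)/3 = 1/30 each.
Living: Yetunde, Morounke, and Dayo — each takes 1/30.

Adaeze 1/5; Bankole 1/10; Chidinma 1/5; Dayo 1/30; Ebele 1/5; Morounke 1/30; Ronke 1/10; Segun 1/10; Yetunde 1/30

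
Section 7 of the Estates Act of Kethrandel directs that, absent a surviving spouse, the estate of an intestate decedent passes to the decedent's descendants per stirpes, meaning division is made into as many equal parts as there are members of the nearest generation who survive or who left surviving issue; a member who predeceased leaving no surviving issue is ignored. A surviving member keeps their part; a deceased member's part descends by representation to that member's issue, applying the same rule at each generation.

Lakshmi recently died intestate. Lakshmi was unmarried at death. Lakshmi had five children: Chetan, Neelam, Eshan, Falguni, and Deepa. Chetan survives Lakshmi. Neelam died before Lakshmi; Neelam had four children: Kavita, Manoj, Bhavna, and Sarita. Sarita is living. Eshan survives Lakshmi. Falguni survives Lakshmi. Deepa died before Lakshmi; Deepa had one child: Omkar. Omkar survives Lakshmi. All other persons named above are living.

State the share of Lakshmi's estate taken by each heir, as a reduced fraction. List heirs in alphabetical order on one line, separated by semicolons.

Bhavna 1/20; Chetan 1/5; Eshan 1/5; Falguni 1/5; Kavita 1/20; Manoj 1/20; Omkar 1/5; Sarita 1/20

There is no surviving spouse, so the entire estate passes to Lakshmi's descendants per stirpes.
The estate is divided into 5 equal shares of 1/5 among Chetan, Neelam, Eshan, Falguni, Deepa.
Chetan is living and takes 1/5.
Neelam predeceased; the 1/5 allotted to Neelam's branch passes to Neelam's issue by representation.
The 1/5 is divided into 4 equal shares of 1/20 among Kavita, Manoj, Bhavna, Sarita.
Kavita is living and takes 1/20.
Manoj is living and takes 1/20.
Bhavna is living and takes 1/20.
Sarita is living and takes 1/20.
Eshan is living and takes 1/5.
Falguni is living and takes 1/5.
Deepa predeceased; the 1/5 allotted to Deepa's branch passes to Deepa's issue by representation.
Omkar is the sole taker at this level and receives the full 1/5.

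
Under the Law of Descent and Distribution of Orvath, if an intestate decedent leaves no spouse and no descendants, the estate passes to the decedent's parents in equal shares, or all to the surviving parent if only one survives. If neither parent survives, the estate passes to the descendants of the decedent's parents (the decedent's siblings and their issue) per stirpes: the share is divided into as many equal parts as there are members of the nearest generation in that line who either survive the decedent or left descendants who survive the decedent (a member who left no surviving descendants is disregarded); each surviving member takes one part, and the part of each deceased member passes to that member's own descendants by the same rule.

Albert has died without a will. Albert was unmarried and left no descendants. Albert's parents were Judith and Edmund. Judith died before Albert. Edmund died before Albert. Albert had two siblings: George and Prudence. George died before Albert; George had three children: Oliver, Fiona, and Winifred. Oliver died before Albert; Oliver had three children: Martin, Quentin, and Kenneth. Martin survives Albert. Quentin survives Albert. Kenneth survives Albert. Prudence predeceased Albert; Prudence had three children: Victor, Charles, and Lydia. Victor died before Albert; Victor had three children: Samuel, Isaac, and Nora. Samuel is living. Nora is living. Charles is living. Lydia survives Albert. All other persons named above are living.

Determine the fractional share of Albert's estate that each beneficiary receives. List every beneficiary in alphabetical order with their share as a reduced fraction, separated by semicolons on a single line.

Charles 1/6; Fiona 1/6; Isaac 1/18; Kenneth 1/18; Lydia 1/6; Martin 1/18; Nora 1/18; Quentin 1/18; Samuel 1/18; Winifred 1/6

Neither parent survives and there are no descendants, so the estate passes to Albert's siblings and their issue per stirpes.
The estate is divided into 2 equal shares of 1/2 among George, Prudence.
George predeceased; the 1/2 allotted to George's branch passes to George's issue by representation.
The 1/2 is divided into 3 equal shares of 1/6 among Oliver, Fiona, Winifred.
Oliver predeceased; the 1/6 allotted to Oliver's branch passes to Oliver's issue by representation.
The 1/6 is divided into 3 equal shares of 1/18 among Martin, Quentin, Kenneth.
Martin is living and takes 1/18.
Quentin is living and takes 1/18.
Kenneth is living and takes 1/18.
Fiona is living and takes 1/6.
Winifred is living and takes 1/6.
Prudence predeceased; the 1/2 allotted to Prudence's branch passes to Prudence's issue by representation.
The 1/2 is divided into 3 equal shares of 1/6 among Victor, Charles, Lydia.
Victor predeceased; the 1/6 allotted to Victor's branch passes to Victor's issue by representation.
The 1/6 is divided into 3 equal shares of 1/18 among Samuel, Isaac, Nora.
Samuel is living and takes 1/18.
Isaac is living and takes 1/18.
Nora is living and takes 1/18.
Charles is living and takes 1/6.
Lydia is living and takes 1/6.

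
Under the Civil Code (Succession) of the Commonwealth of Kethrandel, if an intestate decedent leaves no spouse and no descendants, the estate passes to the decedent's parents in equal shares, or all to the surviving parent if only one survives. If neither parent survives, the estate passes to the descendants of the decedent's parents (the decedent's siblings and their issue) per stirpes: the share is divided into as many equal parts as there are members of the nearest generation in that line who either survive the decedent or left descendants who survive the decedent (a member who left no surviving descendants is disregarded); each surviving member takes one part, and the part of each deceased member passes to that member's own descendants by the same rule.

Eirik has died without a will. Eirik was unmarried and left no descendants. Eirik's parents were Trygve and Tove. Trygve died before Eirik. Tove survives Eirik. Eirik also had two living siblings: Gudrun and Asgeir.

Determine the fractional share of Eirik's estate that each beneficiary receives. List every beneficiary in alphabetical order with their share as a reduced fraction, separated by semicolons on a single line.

Only one parent, Tove, survives, so Tove takes the entire estate. The siblings take nothing because a surviving parent has priority.

Tove 1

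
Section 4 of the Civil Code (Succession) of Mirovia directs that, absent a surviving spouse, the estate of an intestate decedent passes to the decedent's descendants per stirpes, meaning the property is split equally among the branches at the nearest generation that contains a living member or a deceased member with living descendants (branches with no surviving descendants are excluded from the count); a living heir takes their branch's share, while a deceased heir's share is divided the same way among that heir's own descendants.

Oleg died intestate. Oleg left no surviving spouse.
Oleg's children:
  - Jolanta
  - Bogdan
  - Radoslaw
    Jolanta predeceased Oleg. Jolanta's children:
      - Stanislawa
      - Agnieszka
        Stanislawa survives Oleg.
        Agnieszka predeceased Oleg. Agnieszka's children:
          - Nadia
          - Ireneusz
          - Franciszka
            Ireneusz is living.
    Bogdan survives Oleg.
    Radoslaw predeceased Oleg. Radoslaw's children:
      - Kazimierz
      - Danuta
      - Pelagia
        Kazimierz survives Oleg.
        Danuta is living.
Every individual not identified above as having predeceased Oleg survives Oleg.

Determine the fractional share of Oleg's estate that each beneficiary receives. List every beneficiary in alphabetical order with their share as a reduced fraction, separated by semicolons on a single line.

Bogdan 1/3; Danuta 1/9; Franciszka 1/18; Ireneusz 1/18; Kazimierz 1/9; Nadia 1/18; Pelagia 1/9; Stanislawa 1/6

There is no surviving spouse, so the entire estate passes to Oleg's descendants per stirpes.
The estate is divided into 3 equal shares of 1/3 among Jolanta, Bogdan, Radoslaw.
Jolanta predeceased; the 1/3 allotted to Jolanta's branch passes to Jolanta's issue by representation.
The 1/3 is divided into 2 equal shares of 1/6 among Stanislawa, Agnieszka.
Stanislawa is living and takes 1/6.
Agnieszka predeceased; the 1/6 allotted to Agnieszka's branch passes to Agnieszka's issue by representation.
The 1/6 is divided into 3 equal shares of 1/18 among Nadia, Ireneusz, Franciszka.
Nadia is living and takes 1/18.
Ireneusz is living and takes 1/18.
Franciszka is living and takes 1/18.
Bogdan is living and takes 1/3.
Radoslaw predeceased; the 1/3 allotted to Radoslaw's branch passes to Radoslaw's issue by representation.
The 1/3 is divided into 3 equal shares of 1/9 among Kazimierz, Danuta, Pelagia.
Kazimierz is living and takes 1/9.
Danuta is living and takes 1/9.
Pelagia is living and takes 1/9.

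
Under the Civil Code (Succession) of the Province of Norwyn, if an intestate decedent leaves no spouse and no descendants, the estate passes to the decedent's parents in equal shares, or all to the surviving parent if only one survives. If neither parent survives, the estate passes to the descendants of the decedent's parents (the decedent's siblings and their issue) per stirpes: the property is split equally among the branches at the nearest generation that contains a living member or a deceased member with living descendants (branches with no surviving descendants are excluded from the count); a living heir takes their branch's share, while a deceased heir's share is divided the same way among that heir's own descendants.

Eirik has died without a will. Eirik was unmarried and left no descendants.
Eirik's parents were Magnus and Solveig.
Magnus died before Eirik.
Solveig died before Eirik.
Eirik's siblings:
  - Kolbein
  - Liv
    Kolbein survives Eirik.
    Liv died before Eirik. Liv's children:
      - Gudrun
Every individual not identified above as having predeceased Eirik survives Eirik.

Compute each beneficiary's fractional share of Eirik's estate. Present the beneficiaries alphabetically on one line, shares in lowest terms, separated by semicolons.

Neither parent survives and there are no descendants, so the estate passes to Eirik's siblings and their issue per stirpes.
The estate is divided into 2 equal shares of 1/2 among Kolbein, Liv.
Kolbein is living and takes 1/2.
Liv predeceased; the 1/2 allotted to Liv's branch passes to Liv's issue by representation.
Gudrun is the sole taker at this level and receives the full 1/2.

Gudrun 1/2; Kolbein 1/2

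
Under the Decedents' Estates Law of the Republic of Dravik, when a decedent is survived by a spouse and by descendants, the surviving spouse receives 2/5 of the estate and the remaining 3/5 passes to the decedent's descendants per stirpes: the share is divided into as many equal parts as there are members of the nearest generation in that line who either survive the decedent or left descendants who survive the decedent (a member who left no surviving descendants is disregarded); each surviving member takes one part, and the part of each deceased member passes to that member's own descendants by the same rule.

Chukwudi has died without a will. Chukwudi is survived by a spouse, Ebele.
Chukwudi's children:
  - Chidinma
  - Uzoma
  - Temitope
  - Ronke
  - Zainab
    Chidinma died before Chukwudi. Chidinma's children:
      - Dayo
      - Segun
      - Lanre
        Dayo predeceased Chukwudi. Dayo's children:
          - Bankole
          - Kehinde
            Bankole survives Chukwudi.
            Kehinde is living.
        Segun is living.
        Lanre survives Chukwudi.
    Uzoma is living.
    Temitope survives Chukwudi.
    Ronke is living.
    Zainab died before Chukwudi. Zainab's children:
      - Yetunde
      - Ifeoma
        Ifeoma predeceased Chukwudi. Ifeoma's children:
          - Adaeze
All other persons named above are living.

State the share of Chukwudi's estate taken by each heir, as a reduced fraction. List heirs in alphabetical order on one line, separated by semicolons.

Adaeze 3/50; Bankole 1/50; Ebele 2/5; Kehinde 1/50; Lanre 1/25; Ronke 3/25; Segun 1/25; Temitope 3/25; Uzoma 3/25; Yetunde 3/50

Ebele, as surviving spouse, takes 2/5.
The remaining 3/5 passes to Chukwudi's descendants per stirpes.
The 3/5 is divided into 5 equal shares of 3/25 among Chidinma, Uzoma, Temitope, Ronke, Zainab.
Chidinma predeceased; the 3/25 allotted to Chidinma's branch passes to Chidinma's issue by representation.
The 3/25 is divided into 3 equal shares of 1/25 among Dayo, Segun, Lanre.
Dayo predeceased; the 1/25 allotted to Dayo's branch passes to Dayo's issue by representation.
The 1/25 is divided into 2 equal shares of 1/50 among Bankole, Kehinde.
Bankole is living and takes 1/50.
Kehinde is living and takes 1/50.
Segun is living and takes 1/25.
Lanre is living and takes 1/25.
Uzoma is living and takes 3/25.
Temitope is living and takes 3/25.
Ronke is living and takes 3/25.
Zainab predeceased; the 3/25 allotted to Zainab's branch passes to Zainab's issue by representation.
The 3/25 is divided into 2 equal shares of 3/50 among Yetunde, Ifeoma.
Yetunde is living and takes 3/50.
Ifeoma predeceased; the 3/50 allotted to Ifeoma's branch passes to Ifeoma's issue by representation.
Adaeze is the sole taker at this level and receives the full 3/50.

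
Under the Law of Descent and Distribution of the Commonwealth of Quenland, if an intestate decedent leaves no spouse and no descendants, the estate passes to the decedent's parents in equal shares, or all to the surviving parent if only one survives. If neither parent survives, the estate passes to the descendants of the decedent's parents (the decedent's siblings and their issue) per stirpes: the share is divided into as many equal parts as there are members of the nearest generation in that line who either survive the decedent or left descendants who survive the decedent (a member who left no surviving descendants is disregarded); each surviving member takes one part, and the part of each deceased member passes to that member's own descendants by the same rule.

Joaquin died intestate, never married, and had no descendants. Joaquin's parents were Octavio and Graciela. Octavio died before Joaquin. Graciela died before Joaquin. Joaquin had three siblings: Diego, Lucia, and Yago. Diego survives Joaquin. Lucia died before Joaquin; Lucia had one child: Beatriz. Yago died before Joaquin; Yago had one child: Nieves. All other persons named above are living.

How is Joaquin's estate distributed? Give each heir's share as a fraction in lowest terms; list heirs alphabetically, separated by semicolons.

Beatriz 1/3; Diego 1/3; Nieves 1/3

Neither parent survives and there are no descendants, so the estate passes to Joaquin's siblings and their issue per stirpes.
The estate is divided into 3 equal shares of 1/3 among Diego, Lucia, Yago.
Diego is living and takes 1/3.
Lucia predeceased; the 1/3 allotted to Lucia's branch passes to Lucia's issue by representation.
Beatriz is the sole taker at this level and receives the full 1/3.
Yago predeceased; the 1/3 allotted to Yago's branch passes to Yago's issue by representation.
Nieves is the sole taker at this level and receives the full 1/3.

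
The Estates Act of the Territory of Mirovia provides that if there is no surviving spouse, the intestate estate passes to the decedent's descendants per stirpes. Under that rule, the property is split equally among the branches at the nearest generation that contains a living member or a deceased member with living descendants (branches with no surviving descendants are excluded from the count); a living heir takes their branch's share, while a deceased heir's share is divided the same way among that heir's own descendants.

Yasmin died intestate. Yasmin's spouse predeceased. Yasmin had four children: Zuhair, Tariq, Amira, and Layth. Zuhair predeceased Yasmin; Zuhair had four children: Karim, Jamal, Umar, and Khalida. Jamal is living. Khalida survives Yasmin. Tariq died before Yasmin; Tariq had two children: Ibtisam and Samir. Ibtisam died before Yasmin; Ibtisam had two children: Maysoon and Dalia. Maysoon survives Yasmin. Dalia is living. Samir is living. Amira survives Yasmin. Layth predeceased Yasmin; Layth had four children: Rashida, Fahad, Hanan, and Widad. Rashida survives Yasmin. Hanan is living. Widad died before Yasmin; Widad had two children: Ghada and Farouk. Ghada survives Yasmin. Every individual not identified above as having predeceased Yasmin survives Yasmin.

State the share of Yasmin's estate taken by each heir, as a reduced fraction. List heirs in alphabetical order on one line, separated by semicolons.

Amira 1/4; Dalia 1/16; Fahad 1/16; Farouk 1/32; Ghada 1/32; Hanan 1/16; Jamal 1/16; Karim 1/16; Khalida 1/16; Maysoon 1/16; Rashida 1/16; Samir 1/8; Umar 1/16

There is no surviving spouse, so the entire estate passes to Yasmin's descendants per stirpes.
The estate is divided into 4 equal shares of 1/4 among Zuhair, Tariq, Amira, Layth.
Zuhair predeceased; the 1/4 allotted to Zuhair's branch passes to Zuhair's issue by representation.
The 1/4 is divided into 4 equal shares of 1/16 among Karim, Jamal, Umar, Khalida.
Karim is living and takes 1/16.
Jamal is living and takes 1/16.
Umar is living and takes 1/16.
Khalida is living and takes 1/16.
Tariq predeceased; the 1/4 allotted to Tariq's branch passes to Tariq's issue by representation.
The 1/4 is divided into 2 equal shares of 1/8 among Ibtisam, Samir.
Ibtisam predeceased; the 1/8 allotted to Ibtisam's branch passes to Ibtisam's issue by representation.
The 1/8 is divided into 2 equal shares of 1/16 among Maysoon, Dalia.
Maysoon is living and takes 1/16.
Dalia is living and takes 1/16.
Samir is living and takes 1/8.
Amira is living and takes 1/4.
Layth predeceased; the 1/4 allotted to Layth's branch passes to Layth's issue by representation.
The 1/4 is divided into 4 equal shares of 1/16 among Rashida, Fahad, Hanan, Widad.
Rashida is living and takes 1/16.
Fahad is living and takes 1/16.
Hanan is living and takes 1/16.
Widad predeceased; the 1/16 allotted to Widad's branch passes to Widad's issue by representation.
The 1/16 is divided into 2 equal shares of 1/32 among Ghada, Farouk.
Ghada is living and takes 1/32.
Farouk is living and takes 1/32.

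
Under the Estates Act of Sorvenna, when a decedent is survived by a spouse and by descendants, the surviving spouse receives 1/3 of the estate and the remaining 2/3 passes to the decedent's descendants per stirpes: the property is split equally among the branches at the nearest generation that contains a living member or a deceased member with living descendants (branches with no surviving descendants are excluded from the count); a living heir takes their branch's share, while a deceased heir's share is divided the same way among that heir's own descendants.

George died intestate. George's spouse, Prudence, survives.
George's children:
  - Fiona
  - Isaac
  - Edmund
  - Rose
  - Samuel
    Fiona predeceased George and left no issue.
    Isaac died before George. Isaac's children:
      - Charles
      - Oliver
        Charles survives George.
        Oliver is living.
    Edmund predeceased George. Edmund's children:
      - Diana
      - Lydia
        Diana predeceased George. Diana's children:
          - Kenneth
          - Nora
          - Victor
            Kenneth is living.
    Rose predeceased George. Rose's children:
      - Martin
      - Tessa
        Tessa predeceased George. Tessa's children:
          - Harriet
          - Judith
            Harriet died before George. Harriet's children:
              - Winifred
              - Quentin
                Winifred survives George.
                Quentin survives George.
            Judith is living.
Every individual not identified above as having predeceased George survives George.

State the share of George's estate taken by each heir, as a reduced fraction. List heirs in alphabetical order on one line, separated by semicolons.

Prudence, as surviving spouse, takes 1/3.
The remaining 2/3 passes to George's descendants per stirpes.
Fiona left no surviving issue, so that branch lapses and is disregarded.
The 2/3 is divided into 4 equal shares of 1/6 among Isaac, Edmund, Rose, Samuel.
Isaac predeceased; the 1/6 allotted to Isaac's branch passes to Isaac's issue by representation.
The 1/6 is divided into 2 equal shares of 1/12 among Charles, Oliver.
Charles is living and takes 1/12.
Oliver is living and takes 1/12.
Edmund predeceased; the 1/6 allotted to Edmund's branch passes to Edmund's issue by representation.
The 1/6 is divided into 2 equal shares of 1/12 among Diana, Lydia.
Diana predeceased; the 1/12 allotted to Diana's branch passes to Diana's issue by representation.
The 1/12 is divided into 3 equal shares of 1/36 among Kenneth, Nora, Victor.
Kenneth is living and takes 1/36.
Nora is living and takes 1/36.
Victor is living and takes 1/36.
Lydia is living and takes 1/12.
Rose predeceased; the 1/6 allotted to Rose's branch passes to Rose's issue by representation.
The 1/6 is divided into 2 equal shares of 1/12 among Martin, Tessa.
Martin is living and takes 1/12.
Tessa predeceased; the 1/12 allotted to Tessa's branch passes to Tessa's issue by representation.
The 1/12 is divided into 2 equal shares of 1/24 among Harriet, Judith.
Harriet predeceased; the 1/24 allotted to Harriet's branch passes to Harriet's issue by representation.
The 1/24 is divided into 2 equal shares of 1/48 among Winifred, Quentin.
Winifred is living and takes 1/48.
Quentin is living and takes 1/48.
Judith is living and takes 1/24.
Samuel is living and takes 1/6.

Charles 1/12; Judith 1/24; Kenneth 1/36; Lydia 1/12; Martin 1/12; Nora 1/36; Oliver 1/12; Prudence 1/3; Quentin 1/48; Samuel 1/6; Victor 1/36; Winifred 1/48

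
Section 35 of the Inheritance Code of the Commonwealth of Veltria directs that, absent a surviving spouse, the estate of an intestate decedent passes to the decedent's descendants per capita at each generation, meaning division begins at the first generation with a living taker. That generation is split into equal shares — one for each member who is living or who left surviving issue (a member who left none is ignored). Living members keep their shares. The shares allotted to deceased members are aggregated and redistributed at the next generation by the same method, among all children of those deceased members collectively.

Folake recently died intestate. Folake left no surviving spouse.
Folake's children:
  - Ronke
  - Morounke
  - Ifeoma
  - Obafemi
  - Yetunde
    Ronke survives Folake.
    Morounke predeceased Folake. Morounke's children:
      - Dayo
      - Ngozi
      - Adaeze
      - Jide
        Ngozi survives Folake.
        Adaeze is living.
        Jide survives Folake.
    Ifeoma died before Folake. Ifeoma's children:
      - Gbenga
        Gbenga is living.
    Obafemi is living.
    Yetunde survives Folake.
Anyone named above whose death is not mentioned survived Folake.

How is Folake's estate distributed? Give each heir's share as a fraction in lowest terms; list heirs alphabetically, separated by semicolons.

Adaeze 2/25; Dayo 2/25; Gbenga 2/25; Jide 2/25; Ngozi 2/25; Obafemi 1/5; Ronke 1/5; Yetunde 1/5

There is no surviving spouse, so the entire estate passes to Folake's descendants per capita at each generation.
At generation 1 (Ronke, Morounke, Ifeoma, Obafemi, Yetunde) there are 5 shares of (1)/5 = 1/5 each.
Living: Ronke, Obafemi, and Yetunde — each takes 1/5.
Deceased: Morounke and Ifeoma. Their combined 2/5 is pooled and carried to generation 2.
At generation 2 (Dayo, Ngozi, Adaeze, Jide, Gbenga) there are 5 shares of (2/5)/5 = 2/25 each.
Living: Dayo, Ngozi, Adaeze, Jide, and Gbenga — each takes 2/25.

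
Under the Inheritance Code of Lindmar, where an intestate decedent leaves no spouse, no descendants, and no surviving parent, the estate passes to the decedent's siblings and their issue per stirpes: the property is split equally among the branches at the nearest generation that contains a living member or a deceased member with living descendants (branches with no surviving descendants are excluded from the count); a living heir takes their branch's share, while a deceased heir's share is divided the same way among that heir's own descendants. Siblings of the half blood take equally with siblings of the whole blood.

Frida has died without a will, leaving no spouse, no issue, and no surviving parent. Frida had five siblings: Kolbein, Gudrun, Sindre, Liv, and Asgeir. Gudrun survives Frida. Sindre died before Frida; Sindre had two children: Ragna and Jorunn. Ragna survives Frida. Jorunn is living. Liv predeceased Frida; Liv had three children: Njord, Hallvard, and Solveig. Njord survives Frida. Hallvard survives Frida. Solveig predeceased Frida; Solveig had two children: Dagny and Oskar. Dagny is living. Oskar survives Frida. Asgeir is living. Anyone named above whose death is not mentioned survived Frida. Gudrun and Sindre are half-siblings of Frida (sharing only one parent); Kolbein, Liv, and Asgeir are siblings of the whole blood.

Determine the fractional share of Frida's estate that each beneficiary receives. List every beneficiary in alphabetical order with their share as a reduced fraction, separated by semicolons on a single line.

No spouse, descendants, or parent survives, so the estate passes to Frida's siblings per stirpes.
Half-blood and whole-blood siblings take equally under the stated rule.
The estate is divided into 5 equal shares of 1/5 among Kolbein, Gudrun, Sindre, Liv, Asgeir.
Kolbein is living and takes 1/5.
Gudrun is living and takes 1/5.
Sindre predeceased; the 1/5 allotted to Sindre's branch passes to Sindre's issue by representation.
The 1/5 is divided into 2 equal shares of 1/10 among Ragna, Jorunn.
Ragna is living and takes 1/10.
Jorunn is living and takes 1/10.
Liv predeceased; the 1/5 allotted to Liv's branch passes to Liv's issue by representation.
The 1/5 is divided into 3 equal shares of 1/15 among Njord, Hallvard, Solveig.
Njord is living and takes 1/15.
Hallvard is living and takes 1/15.
Solveig predeceased; the 1/15 allotted to Solveig's branch passes to Solveig's issue by representation.
The 1/15 is divided into 2 equal shares of 1/30 among Dagny, Oskar.
Dagny is living and takes 1/30.
Oskar is living and takes 1/30.
Asgeir is living and takes 1/5.

Asgeir 1/5; Dagny 1/30; Gudrun 1/5; Hallvard 1/15; Jorunn 1/10; Kolbein 1/5; Njord 1/15; Oskar 1/30; Ragna 1/10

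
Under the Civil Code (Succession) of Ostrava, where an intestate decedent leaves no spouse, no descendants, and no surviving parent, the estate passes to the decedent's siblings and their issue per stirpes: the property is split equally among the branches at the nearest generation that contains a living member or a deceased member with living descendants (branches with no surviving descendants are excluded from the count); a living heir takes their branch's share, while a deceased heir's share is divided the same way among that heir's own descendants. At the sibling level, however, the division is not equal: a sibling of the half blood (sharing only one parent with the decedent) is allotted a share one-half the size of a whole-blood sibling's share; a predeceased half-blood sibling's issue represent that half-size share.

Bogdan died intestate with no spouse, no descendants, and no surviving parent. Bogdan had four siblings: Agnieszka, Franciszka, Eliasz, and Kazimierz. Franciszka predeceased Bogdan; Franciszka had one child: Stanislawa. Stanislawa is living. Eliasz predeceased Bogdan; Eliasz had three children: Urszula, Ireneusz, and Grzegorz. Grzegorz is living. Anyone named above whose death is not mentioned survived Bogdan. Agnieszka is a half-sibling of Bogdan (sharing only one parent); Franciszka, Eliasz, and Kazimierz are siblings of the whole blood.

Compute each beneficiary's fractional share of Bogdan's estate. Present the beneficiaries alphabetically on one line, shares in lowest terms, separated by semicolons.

Agnieszka 1/7; Grzegorz 2/21; Ireneusz 2/21; Kazimierz 2/7; Stanislawa 2/7; Urszula 2/21

No spouse, descendants, or parent survives, so the estate passes to Bogdan's siblings per stirpes.
Half-blood siblings count for one-half the weight of whole-blood siblings at the initial division.
Dividing 1 in proportion to weights (total weight 7/2): Agnieszka (weight 1/2) → 1/7; Franciszka (weight 1) → 2/7; Eliasz (weight 1) → 2/7; Kazimierz (weight 1) → 2/7.
Agnieszka is living and takes 1/7.
Franciszka predeceased; the 2/7 allotted to Franciszka's branch passes to Franciszka's issue by representation.
Stanislawa is the sole taker at this level and receives the full 2/7.
Eliasz predeceased; the 2/7 allotted to Eliasz's branch passes to Eliasz's issue by representation.
The 2/7 is divided into 3 equal shares of 2/21 among Urszula, Ireneusz, Grzegorz.
Urszula is living and takes 2/21.
Ireneusz is living and takes 2/21.
Grzegorz is living and takes 2/21.
Kazimierz is living and takes 2/7.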